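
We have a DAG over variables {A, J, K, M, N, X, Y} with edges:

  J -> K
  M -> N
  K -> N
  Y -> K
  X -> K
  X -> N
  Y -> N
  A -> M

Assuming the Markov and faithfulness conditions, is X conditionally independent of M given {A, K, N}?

No — X and M are not d-separated given {A, K, N}.

We examine all 3 paths between X and M:
Path 1: X → N ← M
  N is a collider and N is conditioned on, which opens it — no node blocks this path, so it is active.
Path 2: X → K → N ← M
  K is a chain here and K is conditioned on, so the path is blocked at K.
Path 3: X → K ← Y → N ← M
  K is a collider and K is conditioned on, which opens it; Y is a fork and Y is not conditioned on; N is a collider and N is conditioned on, which opens it — no node blocks this path, so it is active.
At least one path is unblocked, so d-separation fails.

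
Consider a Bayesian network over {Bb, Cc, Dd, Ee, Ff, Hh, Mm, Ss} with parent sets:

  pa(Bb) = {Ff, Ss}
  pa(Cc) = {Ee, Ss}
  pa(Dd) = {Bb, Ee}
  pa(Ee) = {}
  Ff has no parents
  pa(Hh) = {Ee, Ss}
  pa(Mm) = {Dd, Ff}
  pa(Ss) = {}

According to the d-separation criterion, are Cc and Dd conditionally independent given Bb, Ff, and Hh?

No

6 paths connect Cc and Dd; each must be blocked for d-separation to hold:
Path 1: Cc ← Ss → Hh ← Ee → Dd
  Ss is a fork and Ss is not conditioned on; Hh is a collider and Hh is conditioned on, which opens it; Ee is a fork and Ee is not conditioned on — no node blocks this path, so it is active.
Path 2: Cc ← Ss → Bb ← Ff → Mm ← Dd
  Ff is a fork here and Ff is conditioned on, so the path is blocked at Ff.
Path 3: Cc ← Ss → Bb → Dd
  Bb is a chain here and Bb is conditioned on, so the path is blocked at Bb.
Path 4: Cc ← Ee → Hh ← Ss → Bb ← Ff → Mm ← Dd
  Ff is a fork here and Ff is conditioned on, so the path is blocked at Ff.
Path 5: Cc ← Ee → Hh ← Ss → Bb → Dd
  Bb is a chain here and Bb is conditioned on, so the path is blocked at Bb.
Path 6: Cc ← Ee → Dd
  Ee is a fork and Ee is not conditioned on — no node blocks this path, so it is active.
Because an active path exists, Cc and Dd are not d-separated.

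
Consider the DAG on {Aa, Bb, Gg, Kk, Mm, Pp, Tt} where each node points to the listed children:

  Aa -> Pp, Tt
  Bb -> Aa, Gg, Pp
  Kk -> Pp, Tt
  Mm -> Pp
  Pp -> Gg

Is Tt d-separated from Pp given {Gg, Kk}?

No

Enumerating the 4 paths from Tt to Pp and testing each for blocking by {Gg, Kk}:
  1. Tt ← Kk → Pp — Kk:fork[blocks] ⇒ blocked
  2. Tt ← Aa → Pp — Aa:fork[open] ⇒ active
  3. Tt ← Aa ← Bb → Pp — Aa:chain[open]; Bb:fork[open] ⇒ active
  4. Tt ← Aa ← Bb → Gg ← Pp — Aa:chain[open]; Bb:fork[open]; Gg:collider[open] ⇒ active
At least one path is unblocked, so d-separation fails.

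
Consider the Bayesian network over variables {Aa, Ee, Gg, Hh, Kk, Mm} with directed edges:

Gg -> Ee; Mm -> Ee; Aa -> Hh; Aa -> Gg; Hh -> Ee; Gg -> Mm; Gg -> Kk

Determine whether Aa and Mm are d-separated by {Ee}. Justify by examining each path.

4 paths connect Aa and Mm; each must be blocked for d-separation to hold:
  1. Aa → Hh → Ee ← Mm — Hh:chain[open]; Ee:collider[open] ⇒ active
  2. Aa → Hh → Ee ← Gg → Mm — Hh:chain[open]; Ee:collider[open]; Gg:fork[open] ⇒ active
  3. Aa → Gg → Mm — Gg:chain[open] ⇒ active
  4. Aa → Gg → Ee ← Mm — Gg:chain[open]; Ee:collider[open] ⇒ active
Since the path Aa → Hh → Ee ← Mm is active, Aa and Mm are not d-separated given {Ee}.

No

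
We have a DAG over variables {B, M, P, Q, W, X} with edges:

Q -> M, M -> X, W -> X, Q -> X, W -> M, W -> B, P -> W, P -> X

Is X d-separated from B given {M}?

There are 4 undirected paths between X and B; checking each against the conditioning set {M}:
  1. X ← Q → M ← W → B — Q:fork[open]; M:collider[open]; W:fork[open] ⇒ active
  2. X ← W → B — W:fork[open] ⇒ active
  3. X ← M ← W → B — M:chain[blocks]; W:fork[open] ⇒ blocked
  4. X ← P → W → B — P:fork[open]; W:chain[open] ⇒ active
Since the path X ← Q → M ← W → B is active, X and B are not d-separated given {M}.

No — X and B are not d-separated given {M}.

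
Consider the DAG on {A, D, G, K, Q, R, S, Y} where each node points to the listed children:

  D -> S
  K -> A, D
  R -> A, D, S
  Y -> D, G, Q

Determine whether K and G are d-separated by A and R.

There are 3 undirected paths between K and G; checking each against the conditioning set {A, R}:
Path 1: K → D ← Y → G
  D is a collider here and neither D nor any of its descendants is conditioned on, so the collider stays closed — the path is blocked at D.
Path 2: K → A ← R → D ← Y → G
  R is a fork here and R is conditioned on, so the path is blocked at R.
Path 3: K → A ← R → S ← D ← Y → G
  R is a fork here and R is conditioned on, so the path is blocked at R.
Every path is blocked, so K and G are d-separated given {A, R}.

Yes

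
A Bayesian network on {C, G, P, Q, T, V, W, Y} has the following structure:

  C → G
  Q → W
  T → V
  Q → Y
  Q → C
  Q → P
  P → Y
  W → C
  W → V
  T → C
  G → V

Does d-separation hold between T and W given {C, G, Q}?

We examine all 6 paths between T and W:
Path 1: T → V ← W
  V is a collider here and neither V nor any of its descendants is conditioned on, so the collider stays closed — the path is blocked at V.
Path 2: T → V ← G ← C ← W
  V is a collider here and neither V nor any of its descendants is conditioned on, so the collider stays closed — the path is blocked at V.
Path 3: T → V ← G ← C ← Q → W
  V is a collider here and neither V nor any of its descendants is conditioned on, so the collider stays closed — the path is blocked at V.
Path 4: T → C ← W
  C is a collider and C is conditioned on, which opens it — no node blocks this path, so it is active.
Path 5: T → C → G → V ← W
  C is a chain here and C is conditioned on, so the path is blocked at C.
Path 6: T → C ← Q → W
  Q is a fork here and Q is conditioned on, so the path is blocked at Q.
Since the path T → C ← W is active, T and W are not d-separated given {C, G, Q}.

No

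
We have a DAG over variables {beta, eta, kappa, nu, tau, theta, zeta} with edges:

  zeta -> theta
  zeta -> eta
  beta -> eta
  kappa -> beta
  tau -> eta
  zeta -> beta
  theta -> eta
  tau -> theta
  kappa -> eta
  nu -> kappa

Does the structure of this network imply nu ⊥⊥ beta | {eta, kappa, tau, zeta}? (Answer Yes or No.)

Enumerating the 5 paths from nu to beta and testing each for blocking by {eta, kappa, tau, zeta}:
Path 1: nu → kappa → eta ← theta ← zeta → beta
  kappa is a chain here and kappa is conditioned on, so the path is blocked at kappa.
Path 2: nu → kappa → eta ← zeta → beta
  kappa is a chain here and kappa is conditioned on, so the path is blocked at kappa.
Path 3: nu → kappa → eta ← tau → theta ← zeta → beta
  kappa is a chain here and kappa is conditioned on, so the path is blocked at kappa.
Path 4: nu → kappa → eta ← beta
  kappa is a chain here and kappa is conditioned on, so the path is blocked at kappa.
Path 5: nu → kappa → beta
  kappa is a chain here and kappa is conditioned on, so the path is blocked at kappa.
All paths are blocked; nu ⊥ beta | {eta, kappa, tau, zeta} holds.

Yes — nu and beta are d-separated given {eta, kappa, tau, zeta}.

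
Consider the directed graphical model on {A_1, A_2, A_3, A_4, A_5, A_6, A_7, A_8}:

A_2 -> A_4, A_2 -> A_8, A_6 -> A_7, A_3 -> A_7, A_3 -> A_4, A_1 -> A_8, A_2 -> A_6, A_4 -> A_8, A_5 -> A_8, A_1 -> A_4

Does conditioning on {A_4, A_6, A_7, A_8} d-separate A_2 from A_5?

5 paths connect A_2 and A_5; each must be blocked for d-separation to hold:
  1. A_2 → A_4 ← A_1 → A_8 ← A_5 — A_4:collider[open]; A_1:fork[open]; A_8:collider[open] ⇒ active
  2. A_2 → A_4 → A_8 ← A_5 — A_4:chain[blocks]; A_8:collider[open] ⇒ blocked
  3. A_2 → A_6 → A_7 ← A_3 → A_4 ← A_1 → A_8 ← A_5 — A_6:chain[blocks]; A_7:collider[open]; A_3:fork[open]; A_4:collider[open]; A_1:fork[open]; A_8:collider[open] ⇒ blocked
  4. A_2 → A_6 → A_7 ← A_3 → A_4 → A_8 ← A_5 — A_6:chain[blocks]; A_7:collider[open]; A_3:fork[open]; A_4:chain[blocks]; A_8:collider[open] ⇒ blocked
  5. A_2 → A_8 ← A_5 — A_8:collider[open] ⇒ active
At least one path is unblocked, so d-separation fails.

No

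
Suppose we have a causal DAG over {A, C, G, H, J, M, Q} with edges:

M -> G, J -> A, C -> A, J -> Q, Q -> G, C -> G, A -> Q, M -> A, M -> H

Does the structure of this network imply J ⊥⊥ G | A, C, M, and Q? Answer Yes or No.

Yes

Enumerating the 6 paths from J to G and testing each for blocking by {A, C, M, Q}:
Path 1: J → Q → G
  Q is a chain here and Q is conditioned on, so the path is blocked at Q.
Path 2: J → Q ← A ← M → G
  A is a chain here and A is conditioned on, so the path is blocked at A.
Path 3: J → Q ← A ← C → G
  A is a chain here and A is conditioned on, so the path is blocked at A.
Path 4: J → A → Q → G
  A is a chain here and A is conditioned on, so the path is blocked at A.
Path 5: J → A ← M → G
  M is a fork here and M is conditioned on, so the path is blocked at M.
Path 6: J → A ← C → G
  C is a fork here and C is conditioned on, so the path is blocked at C.
Since every path is blocked, d-separation holds.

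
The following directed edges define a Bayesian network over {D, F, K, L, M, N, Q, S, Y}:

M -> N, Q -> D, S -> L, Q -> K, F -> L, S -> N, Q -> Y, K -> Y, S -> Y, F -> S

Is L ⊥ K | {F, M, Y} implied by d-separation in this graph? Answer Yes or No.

We examine all 4 paths between L and K:
Path 1: L ← S → Y ← Q → K
  S is a fork and S is not conditioned on; Y is a collider and Y is conditioned on, which opens it; Q is a fork and Q is not conditioned on — no node blocks this path, so it is active.
Path 2: L ← S → Y ← K
  S is a fork and S is not conditioned on; Y is a collider and Y is conditioned on, which opens it — no node blocks this path, so it is active.
Path 3: L ← F → S → Y ← Q → K
  F is a fork here and F is conditioned on, so the path is blocked at F.
Path 4: L ← F → S → Y ← K
  F is a fork here and F is conditioned on, so the path is blocked at F.
Since the path L ← S → Y ← Q → K is active, L and K are not d-separated given {F, M, Y}.

No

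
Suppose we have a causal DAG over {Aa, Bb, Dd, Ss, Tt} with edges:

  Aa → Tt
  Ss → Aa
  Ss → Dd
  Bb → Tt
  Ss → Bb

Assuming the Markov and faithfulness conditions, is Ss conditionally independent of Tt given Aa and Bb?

2 paths connect Ss and Tt; each must be blocked for d-separation to hold:
  1. Ss → Bb → Tt — Bb:chain[blocks] ⇒ blocked
  2. Ss → Aa → Tt — Aa:chain[blocks] ⇒ blocked
All paths are blocked; Ss ⊥ Tt | {Aa, Bb} holds.

Yes — Ss and Tt are d-separated given {Aa, Bb}.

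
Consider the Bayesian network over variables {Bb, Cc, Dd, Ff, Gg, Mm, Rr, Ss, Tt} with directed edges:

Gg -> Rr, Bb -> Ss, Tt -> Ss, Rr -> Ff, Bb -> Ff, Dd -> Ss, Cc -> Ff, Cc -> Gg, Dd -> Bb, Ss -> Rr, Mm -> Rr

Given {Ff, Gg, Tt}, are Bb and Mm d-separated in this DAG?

4 paths connect Bb and Mm; each must be blocked for d-separation to hold:
Path 1: Bb → Ss → Rr ← Mm
  Ss is a chain and Ss is not conditioned on; Rr is a collider and its descendant Ff is conditioned on, which opens it — no node blocks this path, so it is active.
Path 2: Bb ← Dd → Ss → Rr ← Mm
  Dd is a fork and Dd is not conditioned on; Ss is a chain and Ss is not conditioned on; Rr is a collider and its descendant Ff is conditioned on, which opens it — no node blocks this path, so it is active.
Path 3: Bb → Ff ← Cc → Gg → Rr ← Mm
  Gg is a chain here and Gg is conditioned on, so the path is blocked at Gg.
Path 4: Bb → Ff ← Rr ← Mm
  Ff is a collider and Ff is conditioned on, which opens it; Rr is a chain and Rr is not conditioned on — no node blocks this path, so it is active.
At least one path is unblocked, so d-separation fails.

No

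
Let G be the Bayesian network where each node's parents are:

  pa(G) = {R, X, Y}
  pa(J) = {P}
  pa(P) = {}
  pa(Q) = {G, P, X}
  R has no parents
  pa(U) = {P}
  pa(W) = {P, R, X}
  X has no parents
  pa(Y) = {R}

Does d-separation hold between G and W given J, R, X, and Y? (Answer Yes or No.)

Yes

Enumerating the 6 paths from G to W and testing each for blocking by {J, R, X, Y}:
  1. G ← X → W — X:fork[blocks] ⇒ blocked
  2. G ← X → Q ← P → W — X:fork[blocks]; Q:collider[blocks]; P:fork[open] ⇒ blocked
  3. G ← Y ← R → W — Y:chain[blocks]; R:fork[blocks] ⇒ blocked
  4. G → Q ← X → W — Q:collider[blocks]; X:fork[blocks] ⇒ blocked
  5. G → Q ← P → W — Q:collider[blocks]; P:fork[open] ⇒ blocked
  6. G ← R → W — R:fork[blocks] ⇒ blocked
Every path is blocked, so G and W are d-separated given {J, R, X, Y}.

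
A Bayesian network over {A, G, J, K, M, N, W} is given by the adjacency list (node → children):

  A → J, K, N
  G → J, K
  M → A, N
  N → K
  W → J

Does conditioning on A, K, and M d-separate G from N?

No

Enumerating the 6 paths from G to N and testing each for blocking by {A, K, M}:
Path 1: G → J ← A ← M → N
  J is a collider here and neither J nor any of its descendants is conditioned on, so the collider stays closed — the path is blocked at J.
Path 2: G → J ← A → N
  J is a collider here and neither J nor any of its descendants is conditioned on, so the collider stays closed — the path is blocked at J.
Path 3: G → J ← A → K ← N
  J is a collider here and neither J nor any of its descendants is conditioned on, so the collider stays closed — the path is blocked at J.
Path 4: G → K ← N
  K is a collider and K is conditioned on, which opens it — no node blocks this path, so it is active.
Path 5: G → K ← A ← M → N
  A is a chain here and A is conditioned on, so the path is blocked at A.
Path 6: G → K ← A → N
  A is a fork here and A is conditioned on, so the path is blocked at A.
Since the path G → K ← N is active, G and N are not d-separated given {A, K, M}.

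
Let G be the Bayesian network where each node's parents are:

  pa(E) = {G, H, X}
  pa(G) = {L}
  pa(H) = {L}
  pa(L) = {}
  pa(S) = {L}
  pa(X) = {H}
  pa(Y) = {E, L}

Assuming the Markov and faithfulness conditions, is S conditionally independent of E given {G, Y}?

Enumerating the 4 paths from S to E and testing each for blocking by {G, Y}:
Path 1: S ← L → G → E
  G is a chain here and G is conditioned on, so the path is blocked at G.
Path 2: S ← L → Y ← E
  L is a fork and L is not conditioned on; Y is a collider and Y is conditioned on, which opens it — no node blocks this path, so it is active.
Path 3: S ← L → H → E
  L is a fork and L is not conditioned on; H is a chain and H is not conditioned on — no node blocks this path, so it is active.
Path 4: S ← L → H → X → E
  L is a fork and L is not conditioned on; H is a chain and H is not conditioned on; X is a chain and X is not conditioned on — no node blocks this path, so it is active.
Because an active path exists, S and E are not d-separated.

No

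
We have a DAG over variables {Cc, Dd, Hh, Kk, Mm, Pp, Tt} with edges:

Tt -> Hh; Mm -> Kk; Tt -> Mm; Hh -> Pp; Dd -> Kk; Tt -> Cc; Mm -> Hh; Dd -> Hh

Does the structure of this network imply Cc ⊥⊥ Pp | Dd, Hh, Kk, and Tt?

Yes

Enumerating the 3 paths from Cc to Pp and testing each for blocking by {Dd, Hh, Kk, Tt}:
Path 1: Cc ← Tt → Mm → Kk ← Dd → Hh → Pp
  Tt is a fork here and Tt is conditioned on, so the path is blocked at Tt.
Path 2: Cc ← Tt → Mm → Hh → Pp
  Tt is a fork here and Tt is conditioned on, so the path is blocked at Tt.
Path 3: Cc ← Tt → Hh → Pp
  Tt is a fork here and Tt is conditioned on, so the path is blocked at Tt.
All paths are blocked; Cc ⊥ Pp | {Dd, Hh, Kk, Tt} holds.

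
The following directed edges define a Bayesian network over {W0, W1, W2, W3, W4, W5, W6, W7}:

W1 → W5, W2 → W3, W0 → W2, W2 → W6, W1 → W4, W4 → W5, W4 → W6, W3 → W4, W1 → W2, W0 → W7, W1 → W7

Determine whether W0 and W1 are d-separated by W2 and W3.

We examine all 6 paths between W0 and W1:
Path 1: W0 → W2 ← W1
  W2 is a collider and W2 is conditioned on, which opens it — no node blocks this path, so it is active.
Path 2: W0 → W2 → W3 → W4 → W5 ← W1
  W2 is a chain here and W2 is conditioned on, so the path is blocked at W2.
Path 3: W0 → W2 → W3 → W4 ← W1
  W2 is a chain here and W2 is conditioned on, so the path is blocked at W2.
Path 4: W0 → W2 → W6 ← W4 → W5 ← W1
  W2 is a chain here and W2 is conditioned on, so the path is blocked at W2.
Path 5: W0 → W2 → W6 ← W4 ← W1
  W2 is a chain here and W2 is conditioned on, so the path is blocked at W2.
Path 6: W0 → W7 ← W1
  W7 is a collider here and neither W7 nor any of its descendants is conditioned on, so the collider stays closed — the path is blocked at W7.
At least one path is unblocked, so d-separation fails.

No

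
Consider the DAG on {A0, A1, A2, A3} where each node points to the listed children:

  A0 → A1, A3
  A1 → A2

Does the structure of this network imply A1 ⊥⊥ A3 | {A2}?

No — A1 and A3 are not d-separated given {A2}.

Only one path connects A1 and A3:
Path 1: A1 ← A0 → A3
  A0 is a fork and A0 is not conditioned on — no node blocks this path, so it is active.
Since the path A1 ← A0 → A3 is active, A1 and A3 are not d-separated given {A2}.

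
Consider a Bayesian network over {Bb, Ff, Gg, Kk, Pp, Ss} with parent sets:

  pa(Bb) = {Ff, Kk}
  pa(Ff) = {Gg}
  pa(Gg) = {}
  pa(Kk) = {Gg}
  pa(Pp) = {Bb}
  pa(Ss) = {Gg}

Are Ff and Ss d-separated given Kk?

We examine all 2 paths between Ff and Ss:
  1. Ff → Bb ← Kk ← Gg → Ss — Bb:collider[blocks]; Kk:chain[blocks]; Gg:fork[open] ⇒ blocked
  2. Ff ← Gg → Ss — Gg:fork[open] ⇒ active
At least one path is unblocked, so d-separation fails.

No — Ff and Ss are not d-separated given {Kk}.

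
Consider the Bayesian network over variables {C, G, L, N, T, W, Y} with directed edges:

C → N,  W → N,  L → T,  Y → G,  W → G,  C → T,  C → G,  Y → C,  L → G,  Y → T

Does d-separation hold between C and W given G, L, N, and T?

6 paths connect C and W; each must be blocked for d-separation to hold:
Path 1: C ← Y → T ← L → G ← W
  L is a fork here and L is conditioned on, so the path is blocked at L.
Path 2: C ← Y → G ← W
  Y is a fork and Y is not conditioned on; G is a collider and G is conditioned on, which opens it — no node blocks this path, so it is active.
Path 3: C → T ← Y → G ← W
  T is a collider and T is conditioned on, which opens it; Y is a fork and Y is not conditioned on; G is a collider and G is conditioned on, which opens it — no node blocks this path, so it is active.
Path 4: C → T ← L → G ← W
  L is a fork here and L is conditioned on, so the path is blocked at L.
Path 5: C → G ← W
  G is a collider and G is conditioned on, which opens it — no node blocks this path, so it is active.
Path 6: C → N ← W
  N is a collider and N is conditioned on, which opens it — no node blocks this path, so it is active.
Since the path C ← Y → G ← W is active, C and W are not d-separated given {G, L, N, T}.

No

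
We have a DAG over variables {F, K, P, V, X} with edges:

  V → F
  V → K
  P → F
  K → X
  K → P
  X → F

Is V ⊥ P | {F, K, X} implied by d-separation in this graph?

4 paths connect V and P; each must be blocked for d-separation to hold:
Path 1: V → F ← X ← K → P
  X is a chain here and X is conditioned on, so the path is blocked at X.
Path 2: V → F ← P
  F is a collider and F is conditioned on, which opens it — no node blocks this path, so it is active.
Path 3: V → K → X → F ← P
  K is a chain here and K is conditioned on, so the path is blocked at K.
Path 4: V → K → P
  K is a chain here and K is conditioned on, so the path is blocked at K.
At least one path is unblocked, so d-separation fails.

No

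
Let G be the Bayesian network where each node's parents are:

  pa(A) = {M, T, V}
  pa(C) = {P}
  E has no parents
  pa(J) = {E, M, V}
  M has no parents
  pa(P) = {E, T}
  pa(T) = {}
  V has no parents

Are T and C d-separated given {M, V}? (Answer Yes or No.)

There are 3 undirected paths between T and C; checking each against the conditioning set {M, V}:
Path 1: T → A ← V → J ← E → P → C
  A is a collider here and neither A nor any of its descendants is conditioned on, so the collider stays closed — the path is blocked at A.
Path 2: T → A ← M → J ← E → P → C
  A is a collider here and neither A nor any of its descendants is conditioned on, so the collider stays closed — the path is blocked at A.
Path 3: T → P → C
  P is a chain and P is not conditioned on — no node blocks this path, so it is active.
Because an active path exists, T and C are not d-separated.

No — T and C are not d-separated given {M, V}.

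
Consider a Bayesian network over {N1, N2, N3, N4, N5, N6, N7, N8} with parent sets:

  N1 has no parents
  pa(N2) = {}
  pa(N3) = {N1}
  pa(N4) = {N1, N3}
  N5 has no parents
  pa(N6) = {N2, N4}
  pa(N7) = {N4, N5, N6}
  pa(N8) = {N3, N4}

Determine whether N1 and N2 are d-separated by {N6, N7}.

6 paths connect N1 and N2; each must be blocked for d-separation to hold:
Path 1: N1 → N4 → N7 ← N6 ← N2
  N6 is a chain here and N6 is conditioned on, so the path is blocked at N6.
Path 2: N1 → N4 → N6 ← N2
  N4 is a chain and N4 is not conditioned on; N6 is a collider and N6 is conditioned on, which opens it — no node blocks this path, so it is active.
Path 3: N1 → N3 → N8 ← N4 → N7 ← N6 ← N2
  N8 is a collider here and neither N8 nor any of its descendants is conditioned on, so the collider stays closed — the path is blocked at N8.
Path 4: N1 → N3 → N8 ← N4 → N6 ← N2
  N8 is a collider here and neither N8 nor any of its descendants is conditioned on, so the collider stays closed — the path is blocked at N8.
Path 5: N1 → N3 → N4 → N7 ← N6 ← N2
  N6 is a chain here and N6 is conditioned on, so the path is blocked at N6.
Path 6: N1 → N3 → N4 → N6 ← N2
  N3 is a chain and N3 is not conditioned on; N4 is a chain and N4 is not conditioned on; N6 is a collider and N6 is conditioned on, which opens it — no node blocks this path, so it is active.
Since the path N1 → N4 → N6 ← N2 is active, N1 and N2 are not d-separated given {N6, N7}.

No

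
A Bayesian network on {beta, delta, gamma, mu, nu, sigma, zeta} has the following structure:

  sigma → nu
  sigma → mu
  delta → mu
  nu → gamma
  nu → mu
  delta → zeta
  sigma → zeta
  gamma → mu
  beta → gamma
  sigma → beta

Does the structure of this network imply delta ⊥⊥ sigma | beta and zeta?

There are 6 undirected paths between delta and sigma; checking each against the conditioning set {beta, zeta}:
Path 1: delta → zeta ← sigma
  zeta is a collider and zeta is conditioned on, which opens it — no node blocks this path, so it is active.
Path 2: delta → mu ← nu → gamma ← beta ← sigma
  mu is a collider here and neither mu nor any of its descendants is conditioned on, so the collider stays closed — the path is blocked at mu.
Path 3: delta → mu ← nu ← sigma
  mu is a collider here and neither mu nor any of its descendants is conditioned on, so the collider stays closed — the path is blocked at mu.
Path 4: delta → mu ← gamma ← nu ← sigma
  mu is a collider here and neither mu nor any of its descendants is conditioned on, so the collider stays closed — the path is blocked at mu.
Path 5: delta → mu ← gamma ← beta ← sigma
  mu is a collider here and neither mu nor any of its descendants is conditioned on, so the collider stays closed — the path is blocked at mu.
Path 6: delta → mu ← sigma
  mu is a collider here and neither mu nor any of its descendants is conditioned on, so the collider stays closed — the path is blocked at mu.
Because an active path exists, delta and sigma are not d-separated.

No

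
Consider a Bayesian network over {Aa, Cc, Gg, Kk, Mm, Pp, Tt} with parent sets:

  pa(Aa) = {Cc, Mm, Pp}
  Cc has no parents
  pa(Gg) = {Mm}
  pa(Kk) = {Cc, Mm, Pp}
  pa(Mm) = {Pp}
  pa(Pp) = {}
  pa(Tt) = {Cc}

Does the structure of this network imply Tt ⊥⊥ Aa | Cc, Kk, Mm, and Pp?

5 paths connect Tt and Aa; each must be blocked for d-separation to hold:
  1. Tt ← Cc → Aa — Cc:fork[blocks] ⇒ blocked
  2. Tt ← Cc → Kk ← Mm → Aa — Cc:fork[blocks]; Kk:collider[open]; Mm:fork[blocks] ⇒ blocked
  3. Tt ← Cc → Kk ← Mm ← Pp → Aa — Cc:fork[blocks]; Kk:collider[open]; Mm:chain[blocks]; Pp:fork[blocks] ⇒ blocked
  4. Tt ← Cc → Kk ← Pp → Mm → Aa — Cc:fork[blocks]; Kk:collider[open]; Pp:fork[blocks]; Mm:chain[blocks] ⇒ blocked
  5. Tt ← Cc → Kk ← Pp → Aa — Cc:fork[blocks]; Kk:collider[open]; Pp:fork[blocks] ⇒ blocked
Since every path is blocked, d-separation holds.

Yes — Tt and Aa are d-separated given {Cc, Kk, Mm, Pp}.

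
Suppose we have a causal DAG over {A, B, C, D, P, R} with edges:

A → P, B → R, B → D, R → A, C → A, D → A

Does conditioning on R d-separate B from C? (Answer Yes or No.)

We examine all 2 paths between B and C:
  1. B → D → A ← C — D:chain[open]; A:collider[blocks] ⇒ blocked
  2. B → R → A ← C — R:chain[blocks]; A:collider[blocks] ⇒ blocked
All paths are blocked; B ⊥ C | {R} holds.

Yes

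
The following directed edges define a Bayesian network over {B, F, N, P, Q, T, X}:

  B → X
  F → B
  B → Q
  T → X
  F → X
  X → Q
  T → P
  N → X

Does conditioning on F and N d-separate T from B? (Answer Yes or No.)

Yes

We examine all 3 paths between T and B:
  1. T → X ← B — X:collider[blocks] ⇒ blocked
  2. T → X ← F → B — X:collider[blocks]; F:fork[blocks] ⇒ blocked
  3. T → X → Q ← B — X:chain[open]; Q:collider[blocks] ⇒ blocked
Since every path is blocked, d-separation holds.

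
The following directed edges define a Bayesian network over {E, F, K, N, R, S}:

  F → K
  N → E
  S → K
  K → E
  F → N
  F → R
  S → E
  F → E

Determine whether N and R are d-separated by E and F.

Enumerating the 4 paths from N to R and testing each for blocking by {E, F}:
Path 1: N ← F → R
  F is a fork here and F is conditioned on, so the path is blocked at F.
Path 2: N → E ← F → R
  F is a fork here and F is conditioned on, so the path is blocked at F.
Path 3: N → E ← S → K ← F → R
  F is a fork here and F is conditioned on, so the path is blocked at F.
Path 4: N → E ← K ← F → R
  F is a fork here and F is conditioned on, so the path is blocked at F.
Since every path is blocked, d-separation holds.

Yes — N and R are d-separated given {E, F}.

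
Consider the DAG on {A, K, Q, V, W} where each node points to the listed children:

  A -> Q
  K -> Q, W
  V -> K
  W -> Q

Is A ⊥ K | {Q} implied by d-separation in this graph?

2 paths connect A and K; each must be blocked for d-separation to hold:
  1. A → Q ← K — Q:collider[open] ⇒ active
  2. A → Q ← W ← K — Q:collider[open]; W:chain[open] ⇒ active
At least one path is unblocked, so d-separation fails.

No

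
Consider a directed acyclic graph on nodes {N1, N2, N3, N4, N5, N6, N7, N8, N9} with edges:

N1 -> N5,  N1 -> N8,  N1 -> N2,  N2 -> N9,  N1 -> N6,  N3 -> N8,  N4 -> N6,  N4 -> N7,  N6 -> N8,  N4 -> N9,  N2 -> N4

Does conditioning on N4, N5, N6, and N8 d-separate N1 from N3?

We examine all 4 paths between N1 and N3:
Path 1: N1 → N6 → N8 ← N3
  N6 is a chain here and N6 is conditioned on, so the path is blocked at N6.
Path 2: N1 → N8 ← N3
  N8 is a collider and N8 is conditioned on, which opens it — no node blocks this path, so it is active.
Path 3: N1 → N2 → N9 ← N4 → N6 → N8 ← N3
  N9 is a collider here and neither N9 nor any of its descendants is conditioned on, so the collider stays closed — the path is blocked at N9.
Path 4: N1 → N2 → N4 → N6 → N8 ← N3
  N4 is a chain here and N4 is conditioned on, so the path is blocked at N4.
Because an active path exists, N1 and N3 are not d-separated.

No — N1 and N3 are not d-separated given {N4, N5, N6, N8}.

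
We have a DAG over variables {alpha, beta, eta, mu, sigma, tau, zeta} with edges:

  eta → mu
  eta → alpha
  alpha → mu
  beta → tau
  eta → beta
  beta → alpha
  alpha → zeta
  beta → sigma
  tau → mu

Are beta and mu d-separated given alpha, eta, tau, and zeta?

There are 5 undirected paths between beta and mu; checking each against the conditioning set {alpha, eta, tau, zeta}:
  1. beta ← eta → alpha → mu — eta:fork[blocks]; alpha:chain[blocks] ⇒ blocked
  2. beta ← eta → mu — eta:fork[blocks] ⇒ blocked
  3. beta → alpha ← eta → mu — alpha:collider[open]; eta:fork[blocks] ⇒ blocked
  4. beta → alpha → mu — alpha:chain[blocks] ⇒ blocked
  5. beta → tau → mu — tau:chain[blocks] ⇒ blocked
Every path is blocked, so beta and mu are d-separated given {alpha, eta, tau, zeta}.

Yes — beta and mu are d-separated given {alpha, eta, tau, zeta}.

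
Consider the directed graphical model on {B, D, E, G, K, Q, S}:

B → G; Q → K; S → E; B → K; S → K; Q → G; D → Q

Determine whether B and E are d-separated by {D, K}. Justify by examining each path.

2 paths connect B and E; each must be blocked for d-separation to hold:
Path 1: B → K ← S → E
  K is a collider and K is conditioned on, which opens it; S is a fork and S is not conditioned on — no node blocks this path, so it is active.
Path 2: B → G ← Q → K ← S → E
  G is a collider here and neither G nor any of its descendants is conditioned on, so the collider stays closed — the path is blocked at G.
Because an active path exists, B and E are not d-separated.

No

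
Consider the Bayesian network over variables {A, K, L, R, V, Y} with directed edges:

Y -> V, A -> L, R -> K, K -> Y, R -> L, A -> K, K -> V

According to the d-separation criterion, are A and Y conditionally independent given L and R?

Enumerating the 4 paths from A to Y and testing each for blocking by {L, R}:
Path 1: A → L ← R → K → Y
  R is a fork here and R is conditioned on, so the path is blocked at R.
Path 2: A → L ← R → K → V ← Y
  R is a fork here and R is conditioned on, so the path is blocked at R.
Path 3: A → K → Y
  K is a chain and K is not conditioned on — no node blocks this path, so it is active.
Path 4: A → K → V ← Y
  V is a collider here and neither V nor any of its descendants is conditioned on, so the collider stays closed — the path is blocked at V.
Since the path A → K → Y is active, A and Y are not d-separated given {L, R}.

No — A and Y are not d-separated given {L, R}.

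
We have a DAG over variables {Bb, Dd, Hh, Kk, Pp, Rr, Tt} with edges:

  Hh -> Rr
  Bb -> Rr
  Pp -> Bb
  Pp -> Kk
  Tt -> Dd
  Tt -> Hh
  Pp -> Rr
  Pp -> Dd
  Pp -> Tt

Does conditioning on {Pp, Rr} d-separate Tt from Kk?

Yes — Tt and Kk are d-separated given {Pp, Rr}.

4 paths connect Tt and Kk; each must be blocked for d-separation to hold:
Path 1: Tt → Dd ← Pp → Kk
  Dd is a collider here and neither Dd nor any of its descendants is conditioned on, so the collider stays closed — the path is blocked at Dd.
Path 2: Tt → Hh → Rr ← Bb ← Pp → Kk
  Pp is a fork here and Pp is conditioned on, so the path is blocked at Pp.
Path 3: Tt → Hh → Rr ← Pp → Kk
  Pp is a fork here and Pp is conditioned on, so the path is blocked at Pp.
Path 4: Tt ← Pp → Kk
  Pp is a fork here and Pp is conditioned on, so the path is blocked at Pp.
Since every path is blocked, d-separation holds.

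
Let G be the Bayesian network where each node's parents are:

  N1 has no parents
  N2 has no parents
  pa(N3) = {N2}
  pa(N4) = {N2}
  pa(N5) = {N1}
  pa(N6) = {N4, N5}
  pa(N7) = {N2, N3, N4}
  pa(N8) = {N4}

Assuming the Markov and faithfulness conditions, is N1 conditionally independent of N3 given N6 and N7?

No — N1 and N3 are not d-separated given {N6, N7}.

We examine all 4 paths between N1 and N3:
  1. N1 → N5 → N6 ← N4 → N7 ← N2 → N3 — N5:chain[open]; N6:collider[open]; N4:fork[open]; N7:collider[open]; N2:fork[open] ⇒ active
  2. N1 → N5 → N6 ← N4 → N7 ← N3 — N5:chain[open]; N6:collider[open]; N4:fork[open]; N7:collider[open] ⇒ active
  3. N1 → N5 → N6 ← N4 ← N2 → N7 ← N3 — N5:chain[open]; N6:collider[open]; N4:chain[open]; N2:fork[open]; N7:collider[open] ⇒ active
  4. N1 → N5 → N6 ← N4 ← N2 → N3 — N5:chain[open]; N6:collider[open]; N4:chain[open]; N2:fork[open] ⇒ active
At least one path is unblocked, so d-separation fails.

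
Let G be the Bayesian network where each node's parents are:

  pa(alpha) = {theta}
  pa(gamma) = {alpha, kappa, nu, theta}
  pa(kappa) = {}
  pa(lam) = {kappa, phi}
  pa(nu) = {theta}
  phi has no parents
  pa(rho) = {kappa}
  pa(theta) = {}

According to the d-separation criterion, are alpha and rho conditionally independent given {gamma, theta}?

Enumerating the 3 paths from alpha to rho and testing each for blocking by {gamma, theta}:
  1. alpha → gamma ← kappa → rho — gamma:collider[open]; kappa:fork[open] ⇒ active
  2. alpha ← theta → gamma ← kappa → rho — theta:fork[blocks]; gamma:collider[open]; kappa:fork[open] ⇒ blocked
  3. alpha ← theta → nu → gamma ← kappa → rho — theta:fork[blocks]; nu:chain[open]; gamma:collider[open]; kappa:fork[open] ⇒ blocked
At least one path is unblocked, so d-separation fails.

No — alpha and rho are not d-separated given {gamma, theta}.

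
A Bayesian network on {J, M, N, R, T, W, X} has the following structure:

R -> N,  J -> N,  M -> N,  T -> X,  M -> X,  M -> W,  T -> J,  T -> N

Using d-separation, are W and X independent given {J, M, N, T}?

Yes — W and X are d-separated given {J, M, N, T}.

3 paths connect W and X; each must be blocked for d-separation to hold:
Path 1: W ← M → X
  M is a fork here and M is conditioned on, so the path is blocked at M.
Path 2: W ← M → N ← J ← T → X
  M is a fork here and M is conditioned on, so the path is blocked at M.
Path 3: W ← M → N ← T → X
  M is a fork here and M is conditioned on, so the path is blocked at M.
Every path is blocked, so W and X are d-separated given {J, M, N, T}.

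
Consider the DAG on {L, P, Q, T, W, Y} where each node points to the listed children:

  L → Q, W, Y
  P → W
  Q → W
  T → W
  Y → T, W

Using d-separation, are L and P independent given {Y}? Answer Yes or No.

Enumerating the 4 paths from L to P and testing each for blocking by {Y}:
Path 1: L → W ← P
  W is a collider here and neither W nor any of its descendants is conditioned on, so the collider stays closed — the path is blocked at W.
Path 2: L → Q → W ← P
  W is a collider here and neither W nor any of its descendants is conditioned on, so the collider stays closed — the path is blocked at W.
Path 3: L → Y → W ← P
  Y is a chain here and Y is conditioned on, so the path is blocked at Y.
Path 4: L → Y → T → W ← P
  Y is a chain here and Y is conditioned on, so the path is blocked at Y.
Every path is blocked, so L and P are d-separated given {Y}.

Yes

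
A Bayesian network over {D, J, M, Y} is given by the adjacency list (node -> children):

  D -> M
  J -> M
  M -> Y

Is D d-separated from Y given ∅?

No

The only undirected path from D to Y is:
  1. D → M → Y — M:chain[open] ⇒ active
At least one path is unblocked, so d-separation fails.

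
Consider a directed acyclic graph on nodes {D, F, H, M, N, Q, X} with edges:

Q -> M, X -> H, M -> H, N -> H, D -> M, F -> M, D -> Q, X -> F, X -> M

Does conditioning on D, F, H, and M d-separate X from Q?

No — X and Q are not d-separated given {D, F, H, M}.

Enumerating the 6 paths from X to Q and testing each for blocking by {D, F, H, M}:
Path 1: X → F → M ← Q
  F is a chain here and F is conditioned on, so the path is blocked at F.
Path 2: X → F → M ← D → Q
  F is a chain here and F is conditioned on, so the path is blocked at F.
Path 3: X → M ← Q
  M is a collider and M is conditioned on, which opens it — no node blocks this path, so it is active.
Path 4: X → M ← D → Q
  D is a fork here and D is conditioned on, so the path is blocked at D.
Path 5: X → H ← M ← Q
  M is a chain here and M is conditioned on, so the path is blocked at M.
Path 6: X → H ← M ← D → Q
  M is a chain here and M is conditioned on, so the path is blocked at M.
Since the path X → M ← Q is active, X and Q are not d-separated given {D, F, H, M}.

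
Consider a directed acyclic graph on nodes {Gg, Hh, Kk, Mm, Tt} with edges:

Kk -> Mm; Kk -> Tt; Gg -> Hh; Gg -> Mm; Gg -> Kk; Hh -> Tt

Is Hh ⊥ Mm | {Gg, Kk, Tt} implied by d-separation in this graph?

Yes

We examine all 4 paths between Hh and Mm:
Path 1: Hh → Tt ← Kk → Mm
  Kk is a fork here and Kk is conditioned on, so the path is blocked at Kk.
Path 2: Hh → Tt ← Kk ← Gg → Mm
  Kk is a chain here and Kk is conditioned on, so the path is blocked at Kk.
Path 3: Hh ← Gg → Mm
  Gg is a fork here and Gg is conditioned on, so the path is blocked at Gg.
Path 4: Hh ← Gg → Kk → Mm
  Gg is a fork here and Gg is conditioned on, so the path is blocked at Gg.
Every path is blocked, so Hh and Mm are d-separated given {Gg, Kk, Tt}.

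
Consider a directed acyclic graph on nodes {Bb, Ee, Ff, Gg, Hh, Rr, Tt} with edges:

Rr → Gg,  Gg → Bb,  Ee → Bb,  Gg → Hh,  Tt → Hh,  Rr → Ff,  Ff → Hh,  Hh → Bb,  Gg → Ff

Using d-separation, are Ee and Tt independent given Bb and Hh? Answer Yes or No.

We examine all 4 paths between Ee and Tt:
Path 1: Ee → Bb ← Hh ← Tt
  Hh is a chain here and Hh is conditioned on, so the path is blocked at Hh.
Path 2: Ee → Bb ← Gg ← Rr → Ff → Hh ← Tt
  Bb is a collider and Bb is conditioned on, which opens it; Gg is a chain and Gg is not conditioned on; Rr is a fork and Rr is not conditioned on; Ff is a chain and Ff is not conditioned on; Hh is a collider and Hh is conditioned on, which opens it — no node blocks this path, so it is active.
Path 3: Ee → Bb ← Gg → Hh ← Tt
  Bb is a collider and Bb is conditioned on, which opens it; Gg is a fork and Gg is not conditioned on; Hh is a collider and Hh is conditioned on, which opens it — no node blocks this path, so it is active.
Path 4: Ee → Bb ← Gg → Ff → Hh ← Tt
  Bb is a collider and Bb is conditioned on, which opens it; Gg is a fork and Gg is not conditioned on; Ff is a chain and Ff is not conditioned on; Hh is a collider and Hh is conditioned on, which opens it — no node blocks this path, so it is active.
Because an active path exists, Ee and Tt are not d-separated.

No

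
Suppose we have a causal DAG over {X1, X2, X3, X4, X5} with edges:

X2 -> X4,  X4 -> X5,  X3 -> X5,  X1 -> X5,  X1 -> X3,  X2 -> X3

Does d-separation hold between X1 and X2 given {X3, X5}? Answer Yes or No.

No

There are 4 undirected paths between X1 and X2; checking each against the conditioning set {X3, X5}:
Path 1: X1 → X3 → X5 ← X4 ← X2
  X3 is a chain here and X3 is conditioned on, so the path is blocked at X3.
Path 2: X1 → X3 ← X2
  X3 is a collider and X3 is conditioned on, which opens it — no node blocks this path, so it is active.
Path 3: X1 → X5 ← X4 ← X2
  X5 is a collider and X5 is conditioned on, which opens it; X4 is a chain and X4 is not conditioned on — no node blocks this path, so it is active.
Path 4: X1 → X5 ← X3 ← X2
  X3 is a chain here and X3 is conditioned on, so the path is blocked at X3.
Since the path X1 → X3 ← X2 is active, X1 and X2 are not d-separated given {X3, X5}.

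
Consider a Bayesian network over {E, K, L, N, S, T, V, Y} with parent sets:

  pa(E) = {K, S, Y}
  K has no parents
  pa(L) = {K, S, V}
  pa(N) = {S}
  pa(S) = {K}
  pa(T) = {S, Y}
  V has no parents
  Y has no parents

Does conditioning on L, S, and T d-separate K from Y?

Enumerating the 6 paths from K to Y and testing each for blocking by {L, S, T}:
  1. K → L ← S → T ← Y — L:collider[open]; S:fork[blocks]; T:collider[open] ⇒ blocked
  2. K → L ← S → E ← Y — L:collider[open]; S:fork[blocks]; E:collider[blocks] ⇒ blocked
  3. K → S → T ← Y — S:chain[blocks]; T:collider[open] ⇒ blocked
  4. K → S → E ← Y — S:chain[blocks]; E:collider[blocks] ⇒ blocked
  5. K → E ← S → T ← Y — E:collider[blocks]; S:fork[blocks]; T:collider[open] ⇒ blocked
  6. K → E ← Y — E:collider[blocks] ⇒ blocked
Since every path is blocked, d-separation holds.

Yes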